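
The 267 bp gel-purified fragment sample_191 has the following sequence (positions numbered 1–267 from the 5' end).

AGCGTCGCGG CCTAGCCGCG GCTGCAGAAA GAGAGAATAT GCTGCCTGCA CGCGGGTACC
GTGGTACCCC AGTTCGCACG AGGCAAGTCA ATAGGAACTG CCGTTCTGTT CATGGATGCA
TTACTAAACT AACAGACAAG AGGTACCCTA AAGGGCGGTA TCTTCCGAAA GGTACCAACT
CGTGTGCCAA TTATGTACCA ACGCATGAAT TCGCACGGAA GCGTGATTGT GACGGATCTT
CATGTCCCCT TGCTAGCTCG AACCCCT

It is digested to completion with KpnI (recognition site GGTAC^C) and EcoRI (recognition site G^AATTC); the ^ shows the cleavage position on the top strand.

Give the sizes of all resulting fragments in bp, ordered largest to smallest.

79, 60, 59, 32, 29, 8 bp

KpnI sites (GGTACC) start at positions 55, 63, 142, 171.
KpnI cuts after base 5 of each site (before the last base), so after positions 59, 67, 146, 175.
The EcoRI site (GAATTC) starts at position 207.
EcoRI cuts after the first base of each site, so after position 207.
Combined cut positions: 59, 67, 146, 175, 207.
Linear molecule, 5 cuts → 6 fragments:
  1–59 → 59 bp
  60–67 → 8 bp
  68–146 → 79 bp
  147–175 → 29 bp
  176–207 → 32 bp
  208–267 → 60 bp
Sorted largest to smallest: 79, 60, 59, 32, 29, 8 bp.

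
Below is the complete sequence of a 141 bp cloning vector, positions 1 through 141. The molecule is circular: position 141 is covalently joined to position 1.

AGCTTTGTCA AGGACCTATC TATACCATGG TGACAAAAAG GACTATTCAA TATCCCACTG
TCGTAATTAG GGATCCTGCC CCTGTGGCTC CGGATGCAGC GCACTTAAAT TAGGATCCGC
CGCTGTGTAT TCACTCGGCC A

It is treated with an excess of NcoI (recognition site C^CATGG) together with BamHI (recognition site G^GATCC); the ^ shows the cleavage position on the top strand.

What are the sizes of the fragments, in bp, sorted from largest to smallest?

The NcoI site (CCATGG) starts at position 25.
NcoI cuts after the first base of each site, so after position 25.
BamHI sites (GGATCC) start at positions 71, 113.
BamHI cuts after the first base of each site, so after positions 71, 113.
Combined cut positions: 25, 71, 113.
Circular molecule, 3 cuts → 3 fragments:
  26–71 → 46 bp
  72–113 → 42 bp
  114–141 then 1–25 → 28 + 25 = 53 bp
Sorted largest to smallest: 53, 46, 42 bp.

53, 46, 42 bp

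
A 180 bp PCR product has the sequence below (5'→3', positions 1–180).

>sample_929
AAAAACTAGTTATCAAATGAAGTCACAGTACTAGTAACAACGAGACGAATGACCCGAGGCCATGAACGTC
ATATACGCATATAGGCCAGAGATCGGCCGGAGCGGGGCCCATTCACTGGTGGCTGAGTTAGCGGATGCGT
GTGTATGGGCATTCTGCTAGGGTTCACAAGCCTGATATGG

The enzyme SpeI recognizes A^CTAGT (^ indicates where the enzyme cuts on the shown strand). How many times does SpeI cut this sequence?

2

ACTAGT occurs starting at positions 5, 30.
SpeI cuts at 2 sites.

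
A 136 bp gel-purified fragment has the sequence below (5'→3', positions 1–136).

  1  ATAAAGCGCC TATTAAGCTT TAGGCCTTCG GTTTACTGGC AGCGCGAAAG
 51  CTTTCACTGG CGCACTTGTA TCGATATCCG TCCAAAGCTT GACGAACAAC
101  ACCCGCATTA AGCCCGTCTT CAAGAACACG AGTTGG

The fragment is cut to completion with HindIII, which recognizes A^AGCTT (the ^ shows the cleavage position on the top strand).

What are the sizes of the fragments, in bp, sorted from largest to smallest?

HindIII sites (AAGCTT) start at positions 15, 48, 85.
HindIII cuts after the first base of each site, so after positions 15, 48, 85.
Linear molecule, 3 cuts → 4 fragments:
  1–15 → 15 bp
  16–48 → 33 bp
  49–85 → 37 bp
  86–136 → 51 bp
Sorted largest to smallest: 51, 37, 33, 15 bp.

51, 37, 33, 15 bp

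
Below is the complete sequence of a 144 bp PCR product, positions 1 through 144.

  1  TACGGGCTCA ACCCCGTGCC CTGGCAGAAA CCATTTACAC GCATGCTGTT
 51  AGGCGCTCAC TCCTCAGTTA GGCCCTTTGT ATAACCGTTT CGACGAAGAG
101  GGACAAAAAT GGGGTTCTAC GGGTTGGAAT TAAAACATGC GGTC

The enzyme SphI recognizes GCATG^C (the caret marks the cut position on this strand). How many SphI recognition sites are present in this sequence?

1

GCATGC occurs starting at position 41.
SphI cuts at 1 site.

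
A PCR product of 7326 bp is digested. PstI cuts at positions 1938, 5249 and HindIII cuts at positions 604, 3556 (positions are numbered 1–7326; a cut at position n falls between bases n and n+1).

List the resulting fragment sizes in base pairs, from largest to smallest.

2077, 1693, 1618, 1334, 604 bp

Combined cut positions (sorted): 604, 1938, 3556, 5249.
Linear molecule, 4 cuts → 5 fragments:
  604 − 0 = 604 bp
  1938 − 604 = 1334 bp
  3556 − 1938 = 1618 bp
  5249 − 3556 = 1693 bp
  7326 − 5249 = 2077 bp
Sorted largest to smallest: 2077, 1693, 1618, 1334, 604 bp.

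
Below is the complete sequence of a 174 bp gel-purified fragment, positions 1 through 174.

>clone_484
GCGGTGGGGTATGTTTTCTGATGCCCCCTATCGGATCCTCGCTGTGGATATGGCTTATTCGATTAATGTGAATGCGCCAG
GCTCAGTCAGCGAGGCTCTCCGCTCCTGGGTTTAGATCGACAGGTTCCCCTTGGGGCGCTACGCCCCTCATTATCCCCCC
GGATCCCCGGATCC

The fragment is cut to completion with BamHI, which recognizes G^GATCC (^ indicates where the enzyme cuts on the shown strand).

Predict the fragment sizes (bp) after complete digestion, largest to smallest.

BamHI sites (GGATCC) start at positions 33, 161, 169.
BamHI cuts after the first base of each site, so after positions 33, 161, 169.
Linear molecule, 3 cuts → 4 fragments:
  1–33 → 33 bp
  34–161 → 128 bp
  162–169 → 8 bp
  170–174 → 5 bp
Sorted largest to smallest: 128, 33, 8, 5 bp.

128, 33, 8, 5 bp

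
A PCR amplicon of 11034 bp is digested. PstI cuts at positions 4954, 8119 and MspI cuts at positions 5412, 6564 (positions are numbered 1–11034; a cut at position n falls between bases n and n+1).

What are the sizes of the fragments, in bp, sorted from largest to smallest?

Combined cut positions (sorted): 4954, 5412, 6564, 8119.
Linear molecule, 4 cuts → 5 fragments:
  4954 − 0 = 4954 bp
  5412 − 4954 = 458 bp
  6564 − 5412 = 1152 bp
  8119 − 6564 = 1555 bp
  11034 − 8119 = 2915 bp
Sorted largest to smallest: 4954, 2915, 1555, 1152, 458 bp.

4954, 2915, 1555, 1152, 458 bp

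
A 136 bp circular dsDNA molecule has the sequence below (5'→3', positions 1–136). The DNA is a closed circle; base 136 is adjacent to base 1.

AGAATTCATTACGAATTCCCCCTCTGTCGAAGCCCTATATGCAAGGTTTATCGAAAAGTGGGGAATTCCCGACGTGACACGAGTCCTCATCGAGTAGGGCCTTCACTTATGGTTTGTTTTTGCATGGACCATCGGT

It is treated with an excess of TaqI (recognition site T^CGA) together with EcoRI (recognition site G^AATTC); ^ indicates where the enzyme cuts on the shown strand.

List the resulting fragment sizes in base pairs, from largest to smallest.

48, 27, 24, 14, 12, 11 bp

TaqI sites (TCGA) start at positions 27, 51, 90.
TaqI cuts after the first base of each site, so after positions 27, 51, 90.
EcoRI sites (GAATTC) start at positions 2, 13, 63.
EcoRI cuts after the first base of each site, so after positions 2, 13, 63.
Combined cut positions: 2, 13, 27, 51, 63, 90.
Circular molecule, 6 cuts → 6 fragments:
  3–13 → 11 bp
  14–27 → 14 bp
  28–51 → 24 bp
  52–63 → 12 bp
  64–90 → 27 bp
  91–136 then 1–2 → 46 + 2 = 48 bp
Sorted largest to smallest: 48, 27, 24, 14, 12, 11 bp.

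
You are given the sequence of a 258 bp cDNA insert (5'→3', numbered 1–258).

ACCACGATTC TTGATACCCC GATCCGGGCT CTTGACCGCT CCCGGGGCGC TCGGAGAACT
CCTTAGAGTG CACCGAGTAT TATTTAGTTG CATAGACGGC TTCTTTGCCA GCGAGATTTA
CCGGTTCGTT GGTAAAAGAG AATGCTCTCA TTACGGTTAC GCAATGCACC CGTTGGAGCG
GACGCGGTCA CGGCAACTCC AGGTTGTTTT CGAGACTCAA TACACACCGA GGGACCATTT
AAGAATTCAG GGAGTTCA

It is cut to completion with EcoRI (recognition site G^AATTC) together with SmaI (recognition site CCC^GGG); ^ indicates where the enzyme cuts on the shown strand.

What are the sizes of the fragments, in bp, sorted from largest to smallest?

200, 43, 15 bp

The EcoRI site (GAATTC) starts at position 243.
EcoRI cuts after the first base of each site, so after position 243.
The SmaI site (CCCGGG) starts at position 41.
SmaI cuts after base 3 of each site, so after position 43.
Combined cut positions: 43, 243.
Linear molecule, 2 cuts → 3 fragments:
  1–43 → 43 bp
  44–243 → 200 bp
  244–258 → 15 bp
Sorted largest to smallest: 200, 43, 15 bp.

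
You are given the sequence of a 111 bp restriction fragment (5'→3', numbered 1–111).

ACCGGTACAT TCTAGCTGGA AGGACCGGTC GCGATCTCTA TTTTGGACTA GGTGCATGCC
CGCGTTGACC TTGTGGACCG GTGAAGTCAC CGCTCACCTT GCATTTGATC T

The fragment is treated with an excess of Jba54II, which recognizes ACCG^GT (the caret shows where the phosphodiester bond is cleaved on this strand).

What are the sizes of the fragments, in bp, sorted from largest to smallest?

53, 31, 23, 4 bp

Jba54II sites (ACCGGT) start at positions 1, 24, 77.
Jba54II cuts after base 4 of each site, so after positions 4, 27, 80.
Linear molecule, 3 cuts → 4 fragments:
  1–4 → 4 bp
  5–27 → 23 bp
  28–80 → 53 bp
  81–111 → 31 bp
Sorted largest to smallest: 53, 31, 23, 4 bp.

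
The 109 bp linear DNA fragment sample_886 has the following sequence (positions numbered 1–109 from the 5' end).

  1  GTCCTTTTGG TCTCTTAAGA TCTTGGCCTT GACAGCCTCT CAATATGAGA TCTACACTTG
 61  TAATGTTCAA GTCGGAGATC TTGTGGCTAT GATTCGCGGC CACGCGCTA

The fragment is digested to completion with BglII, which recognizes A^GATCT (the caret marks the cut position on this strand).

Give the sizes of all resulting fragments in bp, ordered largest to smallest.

33, 30, 28, 18 bp

BglII sites (AGATCT) start at positions 18, 48, 76.
BglII cuts after the first base of each site, so after positions 18, 48, 76.
Linear molecule, 3 cuts → 4 fragments:
  1–18 → 18 bp
  19–48 → 30 bp
  49–76 → 28 bp
  77–109 → 33 bp
Sorted largest to smallest: 33, 30, 28, 18 bp.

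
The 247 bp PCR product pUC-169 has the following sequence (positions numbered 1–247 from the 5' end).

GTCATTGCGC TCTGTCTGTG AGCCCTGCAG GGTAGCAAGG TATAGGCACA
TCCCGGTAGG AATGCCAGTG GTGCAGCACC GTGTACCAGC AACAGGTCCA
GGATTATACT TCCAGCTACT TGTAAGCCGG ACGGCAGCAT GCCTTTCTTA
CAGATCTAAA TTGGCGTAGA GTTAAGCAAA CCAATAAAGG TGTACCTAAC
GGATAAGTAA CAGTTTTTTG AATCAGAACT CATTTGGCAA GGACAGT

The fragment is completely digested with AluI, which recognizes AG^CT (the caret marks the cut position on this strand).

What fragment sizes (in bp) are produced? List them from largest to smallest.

132, 115 bp

The AluI site (AGCT) starts at position 114.
AluI cuts after base 2 of each site, so after position 115.
Linear molecule, 1 cut → 2 fragments:
  1–115 → 115 bp
  116–247 → 132 bp
Sorted largest to smallest: 132, 115 bp.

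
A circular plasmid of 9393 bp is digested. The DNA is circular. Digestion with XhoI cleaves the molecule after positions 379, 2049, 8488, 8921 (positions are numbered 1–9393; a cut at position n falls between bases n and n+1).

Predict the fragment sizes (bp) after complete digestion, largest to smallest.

6439, 1670, 851, 433 bp

Circular molecule, 4 cuts → 4 fragments:
  2049 − 379 = 1670 bp
  8488 − 2049 = 6439 bp
  8921 − 8488 = 433 bp
  wrap: 9393 − 8921 + 379 = 851 bp
Sorted largest to smallest: 6439, 1670, 851, 433 bp.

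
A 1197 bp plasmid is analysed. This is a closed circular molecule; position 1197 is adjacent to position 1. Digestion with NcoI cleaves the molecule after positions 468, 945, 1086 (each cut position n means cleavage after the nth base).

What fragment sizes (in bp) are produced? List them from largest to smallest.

Circular molecule, 3 cuts → 3 fragments:
  945 − 468 = 477 bp
  1086 − 945 = 141 bp
  wrap: 1197 − 1086 + 468 = 579 bp
Sorted largest to smallest: 579, 477, 141 bp.

579, 477, 141 bp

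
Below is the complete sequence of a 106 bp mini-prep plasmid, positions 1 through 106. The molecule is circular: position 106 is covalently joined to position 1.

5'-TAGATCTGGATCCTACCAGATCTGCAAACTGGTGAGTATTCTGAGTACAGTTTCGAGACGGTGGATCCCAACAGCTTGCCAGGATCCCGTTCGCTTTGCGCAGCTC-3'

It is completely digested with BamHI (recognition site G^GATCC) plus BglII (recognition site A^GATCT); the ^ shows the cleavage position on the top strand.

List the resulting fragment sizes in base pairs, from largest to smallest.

BamHI sites (GGATCC) start at positions 8, 63, 82.
BamHI cuts after the first base of each site, so after positions 8, 63, 82.
BglII sites (AGATCT) start at positions 2, 18.
BglII cuts after the first base of each site, so after positions 2, 18.
Combined cut positions: 2, 8, 18, 63, 82.
Circular molecule, 5 cuts → 5 fragments:
  3–8 → 6 bp
  9–18 → 10 bp
  19–63 → 45 bp
  64–82 → 19 bp
  83–106 then 1–2 → 24 + 2 = 26 bp
Sorted largest to smallest: 45, 26, 19, 10, 6 bp.

45, 26, 19, 10, 6 bp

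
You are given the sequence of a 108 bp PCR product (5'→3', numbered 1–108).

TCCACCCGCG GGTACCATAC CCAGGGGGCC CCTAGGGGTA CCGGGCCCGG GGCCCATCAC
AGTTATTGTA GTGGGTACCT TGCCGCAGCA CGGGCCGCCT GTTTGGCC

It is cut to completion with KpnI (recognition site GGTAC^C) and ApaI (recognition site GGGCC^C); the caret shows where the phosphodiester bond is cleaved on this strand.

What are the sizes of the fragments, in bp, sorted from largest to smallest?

KpnI sites (GGTACC) start at positions 11, 37, 74.
KpnI cuts after base 5 of each site (before the last base), so after positions 15, 41, 78.
ApaI sites (GGGCCC) start at positions 26, 43, 50.
ApaI cuts after base 5 of each site (before the last base), so after positions 30, 47, 54.
Combined cut positions: 15, 30, 41, 47, 54, 78.
Linear molecule, 6 cuts → 7 fragments:
  1–15 → 15 bp
  16–30 → 15 bp
  31–41 → 11 bp
  42–47 → 6 bp
  48–54 → 7 bp
  55–78 → 24 bp
  79–108 → 30 bp
Sorted largest to smallest: 30, 24, 15, 15, 11, 7, 6 bp.

30, 24, 15, 15, 11, 7, 6 bp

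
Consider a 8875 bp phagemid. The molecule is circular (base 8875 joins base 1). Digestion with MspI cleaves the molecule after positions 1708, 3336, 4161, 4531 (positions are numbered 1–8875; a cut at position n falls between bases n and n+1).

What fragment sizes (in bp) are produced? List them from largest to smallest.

Circular molecule, 4 cuts → 4 fragments:
  3336 − 1708 = 1628 bp
  4161 − 3336 = 825 bp
  4531 − 4161 = 370 bp
  wrap: 8875 − 4531 + 1708 = 6052 bp
Sorted largest to smallest: 6052, 1628, 825, 370 bp.

6052, 1628, 825, 370 bp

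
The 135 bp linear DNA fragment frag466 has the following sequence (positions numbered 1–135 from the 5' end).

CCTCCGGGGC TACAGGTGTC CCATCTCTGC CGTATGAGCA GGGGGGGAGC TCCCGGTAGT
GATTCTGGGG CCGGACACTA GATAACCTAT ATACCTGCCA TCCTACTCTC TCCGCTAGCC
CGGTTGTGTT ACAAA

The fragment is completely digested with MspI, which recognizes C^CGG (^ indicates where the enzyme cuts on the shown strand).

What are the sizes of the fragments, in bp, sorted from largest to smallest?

MspI sites (CCGG) start at positions 4, 53, 71, 120.
MspI cuts after the first base of each site, so after positions 4, 53, 71, 120.
Linear molecule, 4 cuts → 5 fragments:
  1–4 → 4 bp
  5–53 → 49 bp
  54–71 → 18 bp
  72–120 → 49 bp
  121–135 → 15 bp
Sorted largest to smallest: 49, 49, 18, 15, 4 bp.

49, 49, 18, 15, 4 bp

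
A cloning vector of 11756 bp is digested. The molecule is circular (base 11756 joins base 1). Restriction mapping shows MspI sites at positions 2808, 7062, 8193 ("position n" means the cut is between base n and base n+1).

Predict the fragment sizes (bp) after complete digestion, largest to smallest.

Circular molecule, 3 cuts → 3 fragments:
  7062 − 2808 = 4254 bp
  8193 − 7062 = 1131 bp
  wrap: 11756 − 8193 + 2808 = 6371 bp
Sorted largest to smallest: 6371, 4254, 1131 bp.

6371, 4254, 1131 bp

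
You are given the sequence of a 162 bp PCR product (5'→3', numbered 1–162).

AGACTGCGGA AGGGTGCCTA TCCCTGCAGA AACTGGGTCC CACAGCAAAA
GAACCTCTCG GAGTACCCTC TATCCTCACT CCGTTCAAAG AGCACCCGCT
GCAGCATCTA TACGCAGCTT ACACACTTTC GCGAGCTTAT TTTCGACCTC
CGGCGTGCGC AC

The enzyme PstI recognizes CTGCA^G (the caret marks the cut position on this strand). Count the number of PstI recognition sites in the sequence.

CTGCAG occurs starting at positions 24, 99.
PstI cuts at 2 sites.

2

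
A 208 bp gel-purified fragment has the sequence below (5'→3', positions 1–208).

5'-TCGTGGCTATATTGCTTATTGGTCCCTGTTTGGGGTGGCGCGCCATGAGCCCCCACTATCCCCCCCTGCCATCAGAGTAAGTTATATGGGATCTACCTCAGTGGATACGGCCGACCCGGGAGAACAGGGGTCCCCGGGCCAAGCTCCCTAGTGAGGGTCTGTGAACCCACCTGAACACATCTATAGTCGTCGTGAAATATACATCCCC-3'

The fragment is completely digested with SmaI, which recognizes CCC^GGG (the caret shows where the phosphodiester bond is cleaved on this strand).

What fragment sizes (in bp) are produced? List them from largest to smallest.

117, 73, 18 bp

SmaI sites (CCCGGG) start at positions 115, 133.
SmaI cuts after base 3 of each site, so after positions 117, 135.
Linear molecule, 2 cuts → 3 fragments:
  1–117 → 117 bp
  118–135 → 18 bp
  136–208 → 73 bp
Sorted largest to smallest: 117, 73, 18 bp.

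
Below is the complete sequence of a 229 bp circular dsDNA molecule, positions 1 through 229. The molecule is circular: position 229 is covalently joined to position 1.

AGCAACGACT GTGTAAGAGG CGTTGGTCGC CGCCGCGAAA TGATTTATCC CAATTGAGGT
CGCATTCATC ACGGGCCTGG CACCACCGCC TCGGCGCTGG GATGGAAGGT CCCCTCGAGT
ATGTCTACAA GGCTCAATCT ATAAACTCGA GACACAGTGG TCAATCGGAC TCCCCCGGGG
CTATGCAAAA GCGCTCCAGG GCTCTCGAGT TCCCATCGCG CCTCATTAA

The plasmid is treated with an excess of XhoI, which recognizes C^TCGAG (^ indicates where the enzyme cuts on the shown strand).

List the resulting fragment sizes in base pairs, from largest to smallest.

139, 58, 32 bp

XhoI sites (CTCGAG) start at positions 114, 146, 204.
XhoI cuts after the first base of each site, so after positions 114, 146, 204.
Circular molecule, 3 cuts → 3 fragments:
  115–146 → 32 bp
  147–204 → 58 bp
  205–229 then 1–114 → 25 + 114 = 139 bp
Sorted largest to smallest: 139, 58, 32 bp.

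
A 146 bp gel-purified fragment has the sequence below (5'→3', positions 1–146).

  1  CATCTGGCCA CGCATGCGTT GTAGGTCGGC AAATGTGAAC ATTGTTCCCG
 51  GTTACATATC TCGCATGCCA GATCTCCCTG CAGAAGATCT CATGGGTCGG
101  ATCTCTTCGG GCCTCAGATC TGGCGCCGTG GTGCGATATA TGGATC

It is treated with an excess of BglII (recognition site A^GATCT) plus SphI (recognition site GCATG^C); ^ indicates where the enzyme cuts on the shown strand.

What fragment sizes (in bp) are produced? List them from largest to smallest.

51, 31, 30, 16, 15, 3 bp

BglII sites (AGATCT) start at positions 70, 85, 116.
BglII cuts after the first base of each site, so after positions 70, 85, 116.
SphI sites (GCATGC) start at positions 12, 63.
SphI cuts after base 5 of each site (before the last base), so after positions 16, 67.
Combined cut positions: 16, 67, 70, 85, 116.
Linear molecule, 5 cuts → 6 fragments:
  1–16 → 16 bp
  17–67 → 51 bp
  68–70 → 3 bp
  71–85 → 15 bp
  86–116 → 31 bp
  117–146 → 30 bp
Sorted largest to smallest: 51, 31, 30, 16, 15, 3 bp.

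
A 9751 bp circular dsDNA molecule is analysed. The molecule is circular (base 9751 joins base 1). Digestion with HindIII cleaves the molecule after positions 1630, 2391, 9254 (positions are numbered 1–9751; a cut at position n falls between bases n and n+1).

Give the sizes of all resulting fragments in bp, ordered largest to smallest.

Circular molecule, 3 cuts → 3 fragments:
  2391 − 1630 = 761 bp
  9254 − 2391 = 6863 bp
  wrap: 9751 − 9254 + 1630 = 2127 bp
Sorted largest to smallest: 6863, 2127, 761 bp.

6863, 2127, 761 bp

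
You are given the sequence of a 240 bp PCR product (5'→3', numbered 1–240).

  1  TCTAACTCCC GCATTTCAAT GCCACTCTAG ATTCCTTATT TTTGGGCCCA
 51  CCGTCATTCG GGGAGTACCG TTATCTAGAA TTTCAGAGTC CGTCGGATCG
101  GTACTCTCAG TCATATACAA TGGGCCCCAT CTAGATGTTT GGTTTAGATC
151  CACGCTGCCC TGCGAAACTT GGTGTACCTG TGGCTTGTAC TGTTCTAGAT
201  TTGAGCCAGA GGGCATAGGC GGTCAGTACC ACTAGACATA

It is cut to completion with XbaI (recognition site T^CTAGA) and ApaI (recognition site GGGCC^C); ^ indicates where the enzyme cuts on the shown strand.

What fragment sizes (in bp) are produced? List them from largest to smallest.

64, 52, 46, 26, 26, 22, 4 bp

XbaI sites (TCTAGA) start at positions 26, 74, 130, 194.
XbaI cuts after the first base of each site, so after positions 26, 74, 130, 194.
ApaI sites (GGGCCC) start at positions 44, 122.
ApaI cuts after base 5 of each site (before the last base), so after positions 48, 126.
Combined cut positions: 26, 48, 74, 126, 130, 194.
Linear molecule, 6 cuts → 7 fragments:
  1–26 → 26 bp
  27–48 → 22 bp
  49–74 → 26 bp
  75–126 → 52 bp
  127–130 → 4 bp
  131–194 → 64 bp
  195–240 → 46 bp
Sorted largest to smallest: 64, 52, 46, 26, 26, 22, 4 bp.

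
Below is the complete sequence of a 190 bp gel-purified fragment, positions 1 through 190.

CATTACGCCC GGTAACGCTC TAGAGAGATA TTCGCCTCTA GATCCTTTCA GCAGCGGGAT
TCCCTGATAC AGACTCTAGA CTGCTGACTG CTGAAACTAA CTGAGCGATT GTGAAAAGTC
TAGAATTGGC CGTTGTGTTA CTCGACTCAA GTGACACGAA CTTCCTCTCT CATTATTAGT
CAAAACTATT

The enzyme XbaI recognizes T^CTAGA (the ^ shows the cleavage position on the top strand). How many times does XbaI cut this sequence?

TCTAGA occurs starting at positions 19, 37, 75, 119.
XbaI cuts at 4 sites.

4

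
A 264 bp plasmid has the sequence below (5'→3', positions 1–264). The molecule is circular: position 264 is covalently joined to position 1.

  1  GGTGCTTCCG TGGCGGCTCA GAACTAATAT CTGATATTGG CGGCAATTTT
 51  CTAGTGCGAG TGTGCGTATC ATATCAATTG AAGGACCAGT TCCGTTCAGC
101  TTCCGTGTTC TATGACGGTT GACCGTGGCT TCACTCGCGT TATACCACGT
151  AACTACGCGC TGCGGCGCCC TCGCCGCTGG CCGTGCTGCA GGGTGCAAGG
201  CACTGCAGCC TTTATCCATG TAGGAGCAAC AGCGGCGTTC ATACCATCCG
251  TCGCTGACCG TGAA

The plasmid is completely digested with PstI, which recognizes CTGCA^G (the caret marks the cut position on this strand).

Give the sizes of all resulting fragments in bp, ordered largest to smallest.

247, 17 bp

PstI sites (CTGCAG) start at positions 186, 203.
PstI cuts after base 5 of each site (before the last base), so after positions 190, 207.
Circular molecule, 2 cuts → 2 fragments:
  191–207 → 17 bp
  208–264 then 1–190 → 57 + 190 = 247 bp
Sorted largest to smallest: 247, 17 bp.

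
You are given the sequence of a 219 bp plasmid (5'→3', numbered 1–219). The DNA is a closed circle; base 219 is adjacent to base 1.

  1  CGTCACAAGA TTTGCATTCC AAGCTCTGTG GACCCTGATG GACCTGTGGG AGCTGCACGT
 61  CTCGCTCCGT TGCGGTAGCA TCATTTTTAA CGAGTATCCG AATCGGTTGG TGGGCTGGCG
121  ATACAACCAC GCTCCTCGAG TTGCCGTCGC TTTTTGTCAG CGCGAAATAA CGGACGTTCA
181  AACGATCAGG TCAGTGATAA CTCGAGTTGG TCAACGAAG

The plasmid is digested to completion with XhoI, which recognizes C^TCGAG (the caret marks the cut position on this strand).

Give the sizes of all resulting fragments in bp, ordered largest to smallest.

153, 66 bp

XhoI sites (CTCGAG) start at positions 135, 201.
XhoI cuts after the first base of each site, so after positions 135, 201.
Circular molecule, 2 cuts → 2 fragments:
  136–201 → 66 bp
  202–219 then 1–135 → 18 + 135 = 153 bp
Sorted largest to smallest: 153, 66 bp.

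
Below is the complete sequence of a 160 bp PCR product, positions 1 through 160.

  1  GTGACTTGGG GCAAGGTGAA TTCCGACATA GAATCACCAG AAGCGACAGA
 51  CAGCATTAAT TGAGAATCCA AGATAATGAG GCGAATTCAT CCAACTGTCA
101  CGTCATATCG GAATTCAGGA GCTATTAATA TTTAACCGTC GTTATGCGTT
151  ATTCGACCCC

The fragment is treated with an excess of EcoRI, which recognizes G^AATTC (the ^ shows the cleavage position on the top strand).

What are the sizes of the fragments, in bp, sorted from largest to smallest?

EcoRI sites (GAATTC) start at positions 18, 83, 111.
EcoRI cuts after the first base of each site, so after positions 18, 83, 111.
Linear molecule, 3 cuts → 4 fragments:
  1–18 → 18 bp
  19–83 → 65 bp
  84–111 → 28 bp
  112–160 → 49 bp
Sorted largest to smallest: 65, 49, 28, 18 bp.

65, 49, 28, 18 bp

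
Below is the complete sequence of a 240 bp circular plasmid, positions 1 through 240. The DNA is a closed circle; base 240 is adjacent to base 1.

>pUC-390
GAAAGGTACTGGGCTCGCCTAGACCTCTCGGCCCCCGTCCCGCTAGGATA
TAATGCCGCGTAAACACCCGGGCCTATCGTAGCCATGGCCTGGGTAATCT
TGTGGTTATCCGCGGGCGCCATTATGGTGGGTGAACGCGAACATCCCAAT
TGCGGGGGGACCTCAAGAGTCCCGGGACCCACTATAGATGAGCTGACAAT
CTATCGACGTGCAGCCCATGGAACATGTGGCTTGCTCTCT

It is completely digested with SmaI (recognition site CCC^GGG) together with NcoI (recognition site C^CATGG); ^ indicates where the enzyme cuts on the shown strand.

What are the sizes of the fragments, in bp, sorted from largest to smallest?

SmaI sites (CCCGGG) start at positions 67, 171.
SmaI cuts after base 3 of each site, so after positions 69, 173.
NcoI sites (CCATGG) start at positions 83, 216.
NcoI cuts after the first base of each site, so after positions 83, 216.
Combined cut positions: 69, 83, 173, 216.
Circular molecule, 4 cuts → 4 fragments:
  70–83 → 14 bp
  84–173 → 90 bp
  174–216 → 43 bp
  217–240 then 1–69 → 24 + 69 = 93 bp
Sorted largest to smallest: 93, 90, 43, 14 bp.

93, 90, 43, 14 bp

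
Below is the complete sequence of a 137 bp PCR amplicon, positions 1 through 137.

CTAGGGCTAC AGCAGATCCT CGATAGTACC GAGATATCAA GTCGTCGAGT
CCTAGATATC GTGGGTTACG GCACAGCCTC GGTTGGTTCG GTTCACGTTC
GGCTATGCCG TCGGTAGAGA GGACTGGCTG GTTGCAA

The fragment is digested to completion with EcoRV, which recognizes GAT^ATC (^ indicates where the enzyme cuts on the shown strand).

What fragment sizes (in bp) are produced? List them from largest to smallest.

80, 35, 22 bp

EcoRV sites (GATATC) start at positions 33, 55.
EcoRV cuts after base 3 of each site, so after positions 35, 57.
Linear molecule, 2 cuts → 3 fragments:
  1–35 → 35 bp
  36–57 → 22 bp
  58–137 → 80 bp
Sorted largest to smallest: 80, 35, 22 bp.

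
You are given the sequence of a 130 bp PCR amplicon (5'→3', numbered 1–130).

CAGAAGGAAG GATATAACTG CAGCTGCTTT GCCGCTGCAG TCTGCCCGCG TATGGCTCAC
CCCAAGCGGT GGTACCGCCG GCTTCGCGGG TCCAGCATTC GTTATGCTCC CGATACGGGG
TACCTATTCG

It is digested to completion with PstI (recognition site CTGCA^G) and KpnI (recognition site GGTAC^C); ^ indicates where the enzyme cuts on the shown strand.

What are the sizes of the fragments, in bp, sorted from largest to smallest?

PstI sites (CTGCAG) start at positions 18, 35.
PstI cuts after base 5 of each site (before the last base), so after positions 22, 39.
KpnI sites (GGTACC) start at positions 71, 119.
KpnI cuts after base 5 of each site (before the last base), so after positions 75, 123.
Combined cut positions: 22, 39, 75, 123.
Linear molecule, 4 cuts → 5 fragments:
  1–22 → 22 bp
  23–39 → 17 bp
  40–75 → 36 bp
  76–123 → 48 bp
  124–130 → 7 bp
Sorted largest to smallest: 48, 36, 22, 17, 7 bp.

48, 36, 22, 17, 7 bp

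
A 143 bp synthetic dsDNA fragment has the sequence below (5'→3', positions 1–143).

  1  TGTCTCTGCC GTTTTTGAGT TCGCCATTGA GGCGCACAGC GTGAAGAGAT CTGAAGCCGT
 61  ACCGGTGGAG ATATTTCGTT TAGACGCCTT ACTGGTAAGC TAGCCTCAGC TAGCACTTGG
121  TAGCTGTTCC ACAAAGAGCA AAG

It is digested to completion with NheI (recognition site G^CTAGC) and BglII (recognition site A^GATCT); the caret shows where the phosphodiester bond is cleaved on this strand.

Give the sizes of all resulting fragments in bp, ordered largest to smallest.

NheI sites (GCTAGC) start at positions 99, 109.
NheI cuts after the first base of each site, so after positions 99, 109.
The BglII site (AGATCT) starts at position 47.
BglII cuts after the first base of each site, so after position 47.
Combined cut positions: 47, 99, 109.
Linear molecule, 3 cuts → 4 fragments:
  1–47 → 47 bp
  48–99 → 52 bp
  100–109 → 10 bp
  110–143 → 34 bp
Sorted largest to smallest: 52, 47, 34, 10 bp.

52, 47, 34, 10 bp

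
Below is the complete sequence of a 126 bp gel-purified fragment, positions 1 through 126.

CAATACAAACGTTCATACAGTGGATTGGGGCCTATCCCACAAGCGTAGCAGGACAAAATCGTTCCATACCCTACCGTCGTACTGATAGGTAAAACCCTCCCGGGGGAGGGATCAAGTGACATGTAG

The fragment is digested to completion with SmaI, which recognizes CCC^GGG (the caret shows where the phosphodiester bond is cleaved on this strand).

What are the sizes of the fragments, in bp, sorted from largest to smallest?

The SmaI site (CCCGGG) starts at position 99.
SmaI cuts after base 3 of each site, so after position 101.
Linear molecule, 1 cut → 2 fragments:
  1–101 → 101 bp
  102–126 → 25 bp
Sorted largest to smallest: 101, 25 bp.

101, 25 bp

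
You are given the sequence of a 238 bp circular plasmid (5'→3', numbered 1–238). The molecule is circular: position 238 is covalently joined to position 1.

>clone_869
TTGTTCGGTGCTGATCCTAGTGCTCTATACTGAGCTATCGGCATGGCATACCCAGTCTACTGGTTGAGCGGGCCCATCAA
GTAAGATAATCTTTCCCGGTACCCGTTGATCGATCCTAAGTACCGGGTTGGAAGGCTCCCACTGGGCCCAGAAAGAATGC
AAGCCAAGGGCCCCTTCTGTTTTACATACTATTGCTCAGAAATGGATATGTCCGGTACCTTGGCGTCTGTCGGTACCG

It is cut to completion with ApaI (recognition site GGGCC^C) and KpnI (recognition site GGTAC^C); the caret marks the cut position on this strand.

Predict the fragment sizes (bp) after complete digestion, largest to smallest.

ApaI sites (GGGCCC) start at positions 70, 144, 168.
ApaI cuts after base 5 of each site (before the last base), so after positions 74, 148, 172.
KpnI sites (GGTACC) start at positions 98, 214, 232.
KpnI cuts after base 5 of each site (before the last base), so after positions 102, 218, 236.
Combined cut positions: 74, 102, 148, 172, 218, 236.
Circular molecule, 6 cuts → 6 fragments:
  75–102 → 28 bp
  103–148 → 46 bp
  149–172 → 24 bp
  173–218 → 46 bp
  219–236 → 18 bp
  237–238 then 1–74 → 2 + 74 = 76 bp
Sorted largest to smallest: 76, 46, 46, 28, 24, 18 bp.

76, 46, 46, 28, 24, 18 bp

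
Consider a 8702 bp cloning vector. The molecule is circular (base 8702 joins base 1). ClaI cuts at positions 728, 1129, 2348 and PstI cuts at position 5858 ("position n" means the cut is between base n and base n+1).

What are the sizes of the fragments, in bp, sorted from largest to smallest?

3572, 3510, 1219, 401 bp

Combined cut positions (sorted): 728, 1129, 2348, 5858.
Circular molecule, 4 cuts → 4 fragments:
  1129 − 728 = 401 bp
  2348 − 1129 = 1219 bp
  5858 − 2348 = 3510 bp
  wrap: 8702 − 5858 + 728 = 3572 bp
Sorted largest to smallest: 3572, 3510, 1219, 401 bp.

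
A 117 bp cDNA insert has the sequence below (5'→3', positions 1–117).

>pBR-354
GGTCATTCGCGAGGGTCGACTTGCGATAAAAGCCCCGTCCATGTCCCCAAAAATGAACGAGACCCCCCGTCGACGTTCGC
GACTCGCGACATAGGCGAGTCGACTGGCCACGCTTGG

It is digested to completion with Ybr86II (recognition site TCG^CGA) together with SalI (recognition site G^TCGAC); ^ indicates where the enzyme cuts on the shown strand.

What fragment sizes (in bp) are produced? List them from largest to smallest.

Ybr86II sites (TCGCGA) start at positions 7, 77, 84.
Ybr86II cuts after base 3 of each site, so after positions 9, 79, 86.
SalI sites (GTCGAC) start at positions 15, 69, 99.
SalI cuts after the first base of each site, so after positions 15, 69, 99.
Combined cut positions: 9, 15, 69, 79, 86, 99.
Linear molecule, 6 cuts → 7 fragments:
  1–9 → 9 bp
  10–15 → 6 bp
  16–69 → 54 bp
  70–79 → 10 bp
  80–86 → 7 bp
  87–99 → 13 bp
  100–117 → 18 bp
Sorted largest to smallest: 54, 18, 13, 10, 9, 7, 6 bp.

54, 18, 13, 10, 9, 7, 6 bp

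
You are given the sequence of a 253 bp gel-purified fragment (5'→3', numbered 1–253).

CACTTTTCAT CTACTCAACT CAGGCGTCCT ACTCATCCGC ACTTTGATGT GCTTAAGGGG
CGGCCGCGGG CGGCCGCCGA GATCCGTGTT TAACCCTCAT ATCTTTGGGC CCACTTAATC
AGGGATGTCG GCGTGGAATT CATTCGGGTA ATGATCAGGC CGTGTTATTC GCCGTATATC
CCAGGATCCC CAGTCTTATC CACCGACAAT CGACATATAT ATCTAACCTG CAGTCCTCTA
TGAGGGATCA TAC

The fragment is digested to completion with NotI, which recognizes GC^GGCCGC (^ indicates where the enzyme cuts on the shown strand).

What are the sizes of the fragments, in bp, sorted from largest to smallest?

182, 61, 10 bp

NotI sites (GCGGCCGC) start at positions 60, 70.
NotI cuts after base 2 of each site, so after positions 61, 71.
Linear molecule, 2 cuts → 3 fragments:
  1–61 → 61 bp
  62–71 → 10 bp
  72–253 → 182 bp
Sorted largest to smallest: 182, 61, 10 bp.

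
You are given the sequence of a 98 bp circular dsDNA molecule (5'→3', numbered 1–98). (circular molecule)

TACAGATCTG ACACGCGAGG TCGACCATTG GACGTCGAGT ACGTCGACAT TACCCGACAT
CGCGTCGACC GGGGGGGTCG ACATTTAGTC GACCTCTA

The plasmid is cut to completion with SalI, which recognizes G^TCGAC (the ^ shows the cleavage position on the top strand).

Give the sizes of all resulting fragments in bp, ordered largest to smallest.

SalI sites (GTCGAC) start at positions 20, 43, 64, 77, 88.
SalI cuts after the first base of each site, so after positions 20, 43, 64, 77, 88.
Circular molecule, 5 cuts → 5 fragments:
  21–43 → 23 bp
  44–64 → 21 bp
  65–77 → 13 bp
  78–88 → 11 bp
  89–98 then 1–20 → 10 + 20 = 30 bp
Sorted largest to smallest: 30, 23, 21, 13, 11 bp.

30, 23, 21, 13, 11 bp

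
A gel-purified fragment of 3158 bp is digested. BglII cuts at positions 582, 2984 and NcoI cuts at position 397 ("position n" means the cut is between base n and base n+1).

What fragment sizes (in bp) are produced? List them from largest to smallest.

2402, 397, 185, 174 bp

Combined cut positions (sorted): 397, 582, 2984.
Linear molecule, 3 cuts → 4 fragments:
  397 − 0 = 397 bp
  582 − 397 = 185 bp
  2984 − 582 = 2402 bp
  3158 − 2984 = 174 bp
Sorted largest to smallest: 2402, 397, 185, 174 bp.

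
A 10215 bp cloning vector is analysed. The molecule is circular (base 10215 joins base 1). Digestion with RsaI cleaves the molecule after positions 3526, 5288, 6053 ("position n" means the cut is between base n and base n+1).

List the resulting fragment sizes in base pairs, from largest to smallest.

Circular molecule, 3 cuts → 3 fragments:
  5288 − 3526 = 1762 bp
  6053 − 5288 = 765 bp
  wrap: 10215 − 6053 + 3526 = 7688 bp
Sorted largest to smallest: 7688, 1762, 765 bp.

7688, 1762, 765 bp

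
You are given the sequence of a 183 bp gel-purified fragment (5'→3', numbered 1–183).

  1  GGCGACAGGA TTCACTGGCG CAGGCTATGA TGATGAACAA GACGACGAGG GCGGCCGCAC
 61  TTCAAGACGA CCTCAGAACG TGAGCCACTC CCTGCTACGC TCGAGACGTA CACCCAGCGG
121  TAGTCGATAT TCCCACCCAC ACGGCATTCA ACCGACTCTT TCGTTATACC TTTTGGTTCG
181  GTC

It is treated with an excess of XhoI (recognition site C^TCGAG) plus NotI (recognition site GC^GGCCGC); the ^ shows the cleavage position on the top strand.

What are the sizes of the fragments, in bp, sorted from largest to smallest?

The XhoI site (CTCGAG) starts at position 100.
XhoI cuts after the first base of each site, so after position 100.
The NotI site (GCGGCCGC) starts at position 51.
NotI cuts after base 2 of each site, so after position 52.
Combined cut positions: 52, 100.
Linear molecule, 2 cuts → 3 fragments:
  1–52 → 52 bp
  53–100 → 48 bp
  101–183 → 83 bp
Sorted largest to smallest: 83, 52, 48 bp.

83, 52, 48 bp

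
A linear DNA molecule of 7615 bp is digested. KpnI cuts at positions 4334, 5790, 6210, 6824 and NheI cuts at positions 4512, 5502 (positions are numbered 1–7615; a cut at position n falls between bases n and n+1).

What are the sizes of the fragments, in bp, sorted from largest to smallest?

4334, 990, 791, 614, 420, 288, 178 bp

Combined cut positions (sorted): 4334, 4512, 5502, 5790, 6210, 6824.
Linear molecule, 6 cuts → 7 fragments:
  4334 − 0 = 4334 bp
  4512 − 4334 = 178 bp
  5502 − 4512 = 990 bp
  5790 − 5502 = 288 bp
  6210 − 5790 = 420 bp
  6824 − 6210 = 614 bp
  7615 − 6824 = 791 bp
Sorted largest to smallest: 4334, 990, 791, 614, 420, 288, 178 bp.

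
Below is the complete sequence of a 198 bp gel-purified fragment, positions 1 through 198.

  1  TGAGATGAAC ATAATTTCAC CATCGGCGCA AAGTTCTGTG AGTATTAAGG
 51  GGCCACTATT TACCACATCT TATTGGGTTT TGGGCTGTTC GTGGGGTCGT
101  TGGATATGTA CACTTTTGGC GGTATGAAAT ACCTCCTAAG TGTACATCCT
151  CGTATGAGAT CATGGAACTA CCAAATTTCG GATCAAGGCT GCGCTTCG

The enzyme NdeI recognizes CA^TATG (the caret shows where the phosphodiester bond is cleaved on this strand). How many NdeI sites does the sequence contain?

0

No occurrence of CATATG is present in the sequence.
NdeI does not cut: 0 sites.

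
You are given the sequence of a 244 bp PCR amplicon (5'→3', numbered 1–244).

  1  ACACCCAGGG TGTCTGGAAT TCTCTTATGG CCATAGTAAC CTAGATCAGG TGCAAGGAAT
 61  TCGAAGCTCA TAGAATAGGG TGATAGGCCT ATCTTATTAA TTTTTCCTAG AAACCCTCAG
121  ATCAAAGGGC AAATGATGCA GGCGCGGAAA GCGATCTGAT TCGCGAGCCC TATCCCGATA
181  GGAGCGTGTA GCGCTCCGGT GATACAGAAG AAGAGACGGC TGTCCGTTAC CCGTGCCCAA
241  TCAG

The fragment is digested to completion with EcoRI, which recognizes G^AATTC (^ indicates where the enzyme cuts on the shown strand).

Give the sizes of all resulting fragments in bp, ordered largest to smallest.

EcoRI sites (GAATTC) start at positions 17, 57.
EcoRI cuts after the first base of each site, so after positions 17, 57.
Linear molecule, 2 cuts → 3 fragments:
  1–17 → 17 bp
  18–57 → 40 bp
  58–244 → 187 bp
Sorted largest to smallest: 187, 40, 17 bp.

187, 40, 17 bp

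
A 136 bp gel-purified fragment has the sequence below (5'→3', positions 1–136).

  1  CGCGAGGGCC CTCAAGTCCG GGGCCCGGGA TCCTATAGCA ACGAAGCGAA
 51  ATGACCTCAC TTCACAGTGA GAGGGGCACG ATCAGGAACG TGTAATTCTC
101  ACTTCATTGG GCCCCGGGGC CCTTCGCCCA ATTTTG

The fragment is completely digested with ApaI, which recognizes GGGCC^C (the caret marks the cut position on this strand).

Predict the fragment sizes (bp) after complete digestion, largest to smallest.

88, 15, 15, 10, 8 bp

ApaI sites (GGGCCC) start at positions 6, 21, 109, 117.
ApaI cuts after base 5 of each site (before the last base), so after positions 10, 25, 113, 121.
Linear molecule, 4 cuts → 5 fragments:
  1–10 → 10 bp
  11–25 → 15 bp
  26–113 → 88 bp
  114–121 → 8 bp
  122–136 → 15 bp
Sorted largest to smallest: 88, 15, 15, 10, 8 bp.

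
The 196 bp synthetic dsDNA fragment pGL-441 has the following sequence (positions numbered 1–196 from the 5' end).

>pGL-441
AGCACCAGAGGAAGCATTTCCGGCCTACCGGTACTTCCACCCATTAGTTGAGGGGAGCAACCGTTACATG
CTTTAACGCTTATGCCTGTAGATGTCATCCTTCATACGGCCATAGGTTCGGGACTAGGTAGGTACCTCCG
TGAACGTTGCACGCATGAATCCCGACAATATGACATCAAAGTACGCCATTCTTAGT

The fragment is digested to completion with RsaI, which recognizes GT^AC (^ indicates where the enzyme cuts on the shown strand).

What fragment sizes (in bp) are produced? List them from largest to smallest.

101, 49, 32, 14 bp

RsaI sites (GTAC) start at positions 31, 132, 181.
RsaI cuts after base 2 of each site, so after positions 32, 133, 182.
Linear molecule, 3 cuts → 4 fragments:
  1–32 → 32 bp
  33–133 → 101 bp
  134–182 → 49 bp
  183–196 → 14 bp
Sorted largest to smallest: 101, 49, 32, 14 bp.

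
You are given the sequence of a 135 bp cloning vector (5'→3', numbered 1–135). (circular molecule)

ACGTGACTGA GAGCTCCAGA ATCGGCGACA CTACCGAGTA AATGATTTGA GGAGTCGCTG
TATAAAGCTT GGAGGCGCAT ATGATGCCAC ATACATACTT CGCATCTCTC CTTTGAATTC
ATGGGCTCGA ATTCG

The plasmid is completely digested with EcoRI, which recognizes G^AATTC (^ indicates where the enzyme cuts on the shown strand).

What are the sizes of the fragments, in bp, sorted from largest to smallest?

121, 14 bp

EcoRI sites (GAATTC) start at positions 115, 129.
EcoRI cuts after the first base of each site, so after positions 115, 129.
Circular molecule, 2 cuts → 2 fragments:
  116–129 → 14 bp
  130–135 then 1–115 → 6 + 115 = 121 bp
Sorted largest to smallest: 121, 14 bp.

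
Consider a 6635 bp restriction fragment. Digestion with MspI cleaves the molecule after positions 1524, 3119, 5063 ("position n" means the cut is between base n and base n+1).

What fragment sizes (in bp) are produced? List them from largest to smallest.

1944, 1595, 1572, 1524 bp

Linear molecule, 3 cuts → 4 fragments:
  1524 − 0 = 1524 bp
  3119 − 1524 = 1595 bp
  5063 − 3119 = 1944 bp
  6635 − 5063 = 1572 bp
Sorted largest to smallest: 1944, 1595, 1572, 1524 bp.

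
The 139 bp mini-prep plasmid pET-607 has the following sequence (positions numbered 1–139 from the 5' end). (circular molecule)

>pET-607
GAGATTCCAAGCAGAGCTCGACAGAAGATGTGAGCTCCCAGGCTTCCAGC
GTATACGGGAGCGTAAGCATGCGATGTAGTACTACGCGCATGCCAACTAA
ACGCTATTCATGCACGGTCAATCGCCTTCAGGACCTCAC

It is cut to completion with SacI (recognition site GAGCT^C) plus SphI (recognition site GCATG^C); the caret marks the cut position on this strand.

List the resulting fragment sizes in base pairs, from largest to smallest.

SacI sites (GAGCTC) start at positions 14, 32.
SacI cuts after base 5 of each site (before the last base), so after positions 18, 36.
SphI sites (GCATGC) start at positions 67, 88.
SphI cuts after base 5 of each site (before the last base), so after positions 71, 92.
Combined cut positions: 18, 36, 71, 92.
Circular molecule, 4 cuts → 4 fragments:
  19–36 → 18 bp
  37–71 → 35 bp
  72–92 → 21 bp
  93–139 then 1–18 → 47 + 18 = 65 bp
Sorted largest to smallest: 65, 35, 21, 18 bp.

65, 35, 21, 18 bp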